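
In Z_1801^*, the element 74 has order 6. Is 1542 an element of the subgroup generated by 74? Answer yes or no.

no

1542 ∈ ⟨74⟩ iff 1542^6 ≡ 1 (mod 1801), since |⟨74⟩| = 6.
1542^6 mod 1801 = 1585.
Since 1585 ≠ 1, 1542 does not lie in the subgroup.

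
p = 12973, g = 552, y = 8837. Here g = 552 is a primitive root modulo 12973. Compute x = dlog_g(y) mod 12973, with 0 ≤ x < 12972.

1383

Baby-step giant-step with m = ceil(sqrt(12972)) = 114.
Baby table (552^j mod 12973 for j=0..113):
  0:1  1:552  2:6325  3:1663  4:9866  5:10345  6:2320  7:9286
  8:1537  9:5179  10:4748  11:350  12:11578  13:8340  14:11238  15:2282
  16:1283  17:7674  18:6850  19:6057  20:9403  21:1256  22:5743  23:4724
  24:75  25:2481  26:7347  27:7968  28:489  29:10468  30:5351  31:8881
  32:11491  33:12208  34:5829  35:304  36:12132  37:2796  38:12578  39:2501
  40:5414  41:4738  42:7803  43:220  44:4683  45:3389  46:2616  47:4029
  48:5625  49:4453  50:6159  51:842  52:10729  53:6720  54:12135  55:4452
  56:5607  57:7490  58:9066  59:9827  60:1790  61:2132  62:9294  63:5953
  64:3887  65:5079  66:1440  67:3527  68:954  69:7688  70:1605  71:3796
  72:6739  73:9650  74:7870  75:11258  76:349  77:11026  78:2015  79:9575
  80:5389  81:3911  82:5354  83:10537  84:4520  85:4224  86:9481  87:5393
  88:6119  89:4708  90:4216  91:5065  92:6685  93:5788  94:3618  95:12267
  96:12451  97:10235  98:6465  99:1105  100:229  101:9651  102:8422  103:4610
  104:2012  105:7919  106:12360  107:11895  108:1702  109:5448  110:10533  111:2312
  112:4870  113:2829
Giant step factor: 552^(-114) ≡ 1057 (mod 12973).
Scan 8837·1057^i mod 12973 for i = 0, 1, …:
  i=0: 8837   i=1: 149   i=2: 1817   i=3: 565
  i=4: 447   i=5: 5451   i=6: 1695   i=7: 1341
  i=8: 3380   i=9: 5085   i=10: 4023   i=11: 10140
  i=12: 2282
Match at i=12, j=15: x = 12·114 + 15 = 1383.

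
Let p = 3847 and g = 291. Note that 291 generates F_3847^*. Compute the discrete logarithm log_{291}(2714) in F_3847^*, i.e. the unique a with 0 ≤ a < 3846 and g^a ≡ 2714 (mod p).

Baby-step giant-step with m = ceil(sqrt(3846)) = 63.
Baby table (291^j mod 3847 for j=0..62):
  0:1  1:291  2:47  3:2136  4:2209  5:370  6:3801  7:2002
  8:1685  9:1766  10:2255  11:2215  12:2116  13:236  14:3277  15:3398
  16:139  17:1979  18:2686  19:685  20:3138  21:1419  22:1300  23:1294
  24:3395  25:3113  26:1838  27:125  28:1752  29:2028  30:1557  31:2988
  32:86  33:1944  34:195  35:2887  36:1471  37:1044  38:3738  39:2904
  40:2571  41:1843  42:1580  43:1987  44:1167  45:1061  46:991  47:3703
  48:413  49:926  50:176  51:1205  52:578  53:2777  54:237  55:3568
  56:3445  57:2275  58:341  59:3056  60:639  61:1293  62:3104
Giant step factor: 291^(-63) ≡ 2852 (mod 3847).
Scan 2714·2852^i mod 3847 for i = 0, 1, …:
  i=0: 2714   i=1: 164   i=2: 2241   i=3: 1465
  i=4: 338   i=5: 2226   i=6: 1002   i=7: 3230
  i=8: 2242   i=9: 470     …   i=42: 1301
  i=43: 1944
Match at i=43, j=33: a = 43·63 + 33 = 2742.

2742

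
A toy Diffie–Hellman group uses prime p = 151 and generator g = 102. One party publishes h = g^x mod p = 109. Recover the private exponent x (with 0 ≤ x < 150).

Baby-step giant-step with m = ceil(sqrt(150)) = 13.
Baby table (102^j mod 151 for j=0..12):
  0:1  1:102  2:136  3:131  4:74  5:149  6:98  7:30
  8:40  9:3  10:4  11:106  12:91
Giant step factor: 102^(-13) ≡ 134 (mod 151).
Scan 109·134^i mod 151 for i = 0, 1, …:
  i=0: 109   i=1: 110   i=2: 93   i=3: 80
  i=4: 150   i=5: 17   i=6: 13   i=7: 81
  i=8: 133   i=9: 4
Match at i=9, j=10: x = 9·13 + 10 = 127.

127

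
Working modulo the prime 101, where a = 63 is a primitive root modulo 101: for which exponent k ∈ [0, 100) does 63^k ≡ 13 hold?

78

Baby-step giant-step with m = ceil(sqrt(100)) = 10.
Baby table (63^j mod 101 for j=0..9):
  0:1  1:63  2:30  3:72  4:92  5:39  6:33  7:59
  8:81  9:53
Giant step factor: 63^(-10) ≡ 17 (mod 101).
Scan 13·17^i mod 101 for i = 0, 1, …:
  i=0: 13   i=1: 19   i=2: 20   i=3: 37
  i=4: 23   i=5: 88   i=6: 82   i=7: 81
Match at i=7, j=8: k = 7·10 + 8 = 78.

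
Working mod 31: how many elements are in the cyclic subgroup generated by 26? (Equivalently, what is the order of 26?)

The order of 26 must divide p − 1 = 30 = 2 · 3 · 5.
Divisors: 1, 2, 3, 5, 6, 10, 15, 30.
Check each in increasing order: 26^1 ≡ 26;  26^2 ≡ 25;  26^3 ≡ 30;  26^5 ≡ 6;  26^6 ≡ 1.
Smallest exponent giving 1 is 6.

6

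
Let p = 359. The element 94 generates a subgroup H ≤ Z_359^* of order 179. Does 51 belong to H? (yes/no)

51 ∈ ⟨94⟩ iff 51^179 ≡ 1 (mod 359), since |⟨94⟩| = 179.
51^179 mod 359 = 1.
Since 1 = 1, 51 lies in the subgroup.

yes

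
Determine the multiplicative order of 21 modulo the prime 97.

96

The order of 21 must divide p − 1 = 96 = 2^5 · 3.
Divisors: 1, 2, 3, 4, 6, 8, 12, 16, 24, 32, 48, 96.
Check each in increasing order: 21^1 ≡ 21;  21^2 ≡ 53;  21^3 ≡ 46;  21^4 ≡ 93;  21^6 ≡ 79;  21^8 ≡ 16;  21^12 ≡ 33;  21^16 ≡ 62;  21^24 ≡ 22;  21^32 ≡ 61;  21^48 ≡ 96;  21^96 ≡ 1.
Smallest exponent giving 1 is 96.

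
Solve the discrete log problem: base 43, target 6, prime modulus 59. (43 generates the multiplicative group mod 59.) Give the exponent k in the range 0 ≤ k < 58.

49

Baby-step giant-step with m = ceil(sqrt(58)) = 8.
Baby table (43^j mod 59 for j=0..7):
  0:1  1:43  2:20  3:34  4:46  5:31  6:35  7:30
Giant step factor: 43^(-8) ≡ 22 (mod 59).
Scan 6·22^i mod 59 for i = 0, 1, …:
  i=0: 6   i=1: 14   i=2: 13   i=3: 50
  i=4: 38   i=5: 10   i=6: 43
Match at i=6, j=1: k = 6·8 + 1 = 49.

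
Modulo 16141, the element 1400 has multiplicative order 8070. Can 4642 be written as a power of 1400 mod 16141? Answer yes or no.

4642 ∈ ⟨1400⟩ iff 4642^8070 ≡ 1 (mod 16141), since |⟨1400⟩| = 8070.
4642^8070 mod 16141 = 16140.
Since 16140 ≠ 1, 4642 does not lie in the subgroup.

no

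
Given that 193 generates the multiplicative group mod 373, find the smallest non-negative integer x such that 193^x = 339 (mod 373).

317

Baby-step giant-step with m = ceil(sqrt(372)) = 20.
Baby table (193^j mod 373 for j=0..19):
  0:1  1:193  2:322  3:228  4:363  5:308  6:137  7:331
  8:100  9:277  10:122  11:47  12:119  13:214  14:272  15:276
  16:302  17:98  18:264  19:224
Giant step factor: 193^(-20) ≡ 259 (mod 373).
Scan 339·259^i mod 373 for i = 0, 1, …:
  i=0: 339   i=1: 146   i=2: 141   i=3: 338
  i=4: 260   i=5: 200   i=6: 326   i=7: 136
  i=8: 162   i=9: 182     …   i=14: 202
  i=15: 98
Match at i=15, j=17: x = 15·20 + 17 = 317.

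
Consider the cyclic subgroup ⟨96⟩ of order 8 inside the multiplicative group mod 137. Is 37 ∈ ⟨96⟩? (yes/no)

yes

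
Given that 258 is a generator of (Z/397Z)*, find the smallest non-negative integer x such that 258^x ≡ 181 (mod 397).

147

Baby-step giant-step with m = ceil(sqrt(396)) = 20.
Baby table (258^j mod 397 for j=0..19):
  0:1  1:258  2:265  3:86  4:353  5:161  6:250  7:186
  8:348  9:62  10:116  11:153  12:171  13:51  14:57  15:17
  16:19  17:138  18:271  19:46
Giant step factor: 258^(-20) ≡ 293 (mod 397).
Scan 181·293^i mod 397 for i = 0, 1, …:
  i=0: 181   i=1: 232   i=2: 89   i=3: 272
  i=4: 296   i=5: 182   i=6: 128   i=7: 186
Match at i=7, j=7: x = 7·20 + 7 = 147.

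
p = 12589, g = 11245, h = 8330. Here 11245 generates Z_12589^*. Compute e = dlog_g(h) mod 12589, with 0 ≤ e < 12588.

6719

Baby-step giant-step with m = ceil(sqrt(12588)) = 113.
Baby table (11245^j mod 12589 for j=0..112):
  0:1  1:11245  2:6109  3:10121  4:6085  5:4610  6:10537  7:897
  8:2976  9:3558  10:1868  11:7208  12:5978  13:9939  14:11502  15:604
  16:6509  17:1259  18:7419  19:11941  20:2271  21:6903  22:461  23:9866
  24:8902  25:7851  26:10427  27:10258  28:10792  29:10669  30:12324  31:3668
  32:5096  33:11981  34:11456  35:12072  36:2453  37:1486  38:4467  39:1305
  40:8540  41:3408  42:2044  43:9855  44:11097  45:3597  46:12397  47:6268
  48:10438  49:8063  50:2457  51:8699  52:3725  53:4022  54:7702  55:9259
  56:6425  57:854  58:10412  59:5240  60:7280  61:9922  62:9172  63:10052
  64:10698  65:11115  66:4583  67:9058  68:12200  69:6667  70:2920  71:3288
  72:12256  73:6937  74:5121  75:3559  76:524  77:728  78:3510  79:3435
  80:3523  81:11141  82:7406  83:4235  84:10977  85:1220  86:9479  87:292
  88:10400  89:8779  90:9506  91:1771  92:11686  93:5088  94:10144  95:351
  96:6638  97:4129  98:2373  99:8294  100:6718  101:9910  102:122  103:12278
  104:2547  105:1040  106:12208  107:8504  108:1436  109:8722  110:10580  111:6050
  112:1294
Giant step factor: 11245^(-113) ≡ 7055 (mod 12589).
Scan 8330·7055^i mod 12589 for i = 0, 1, …:
  i=0: 8330   i=1: 2698   i=2: 12411   i=3: 3110
  i=4: 11012   i=5: 2941   i=6: 2083   i=7: 4202
  i=8: 10604   i=9: 7382     …   i=58: 5211
  i=59: 3725
Match at i=59, j=52: e = 59·113 + 52 = 6719.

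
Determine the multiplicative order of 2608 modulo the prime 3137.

392

The order of 2608 must divide p − 1 = 3136 = 2^6 · 7^2.
Divisors: 1, 2, 4, 7, 8, 14, 16, 28, 32, 49, 56, 64, 98, 112, 196, 224, 392, 448, 784, 1568, 3136.
Check each in increasing order: 2608^1 ≡ 2608;  2608^2 ≡ 648;  2608^4 ≡ 2683;  2608^7 ≡ 998;  2608^8 ≡ 2211;  2608^14 ≡ 1575;  2608^16 ≡ 1075;  2608^28 ≡ 2395;  2608^32 ≡ 1209;  2608^49 ≡ 1941;  2608^56 ≡ 1589;  2608^64 ≡ 2976;  2608^98 ≡ 3081;  2608^112 ≡ 2773;  2608^196 ≡ 3136;  2608^224 ≡ 742;  2608^392 ≡ 1.
Smallest exponent giving 1 is 392.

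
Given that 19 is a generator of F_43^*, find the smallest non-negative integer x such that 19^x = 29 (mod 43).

11

Successive powers of 19 modulo 43:
  19^0=1  19^1=19  19^2=17  19^3=22  19^4=31  19^5=30
  19^6=11  19^7=37  19^8=15  19^9=27  19^10=40  19^11=29
So 19^11 ≡ 29 (mod 43), giving x = 11.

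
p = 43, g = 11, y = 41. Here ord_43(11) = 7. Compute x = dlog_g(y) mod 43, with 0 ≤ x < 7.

3

Successive powers of 11 modulo 43:
  11^0=1  11^1=11  11^2=35  11^3=41
So 11^3 ≡ 41 (mod 43), giving x = 3.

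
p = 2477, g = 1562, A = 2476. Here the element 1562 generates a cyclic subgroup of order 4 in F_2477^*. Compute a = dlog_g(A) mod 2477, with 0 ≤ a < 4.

2

Successive powers of 1562 modulo 2477:
  1562^0=1  1562^1=1562  1562^2=2476
So 1562^2 ≡ 2476 (mod 2477), giving a = 2.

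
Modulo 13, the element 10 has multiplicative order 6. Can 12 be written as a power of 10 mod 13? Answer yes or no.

yes

⟨10⟩ has order 6; its elements mod 13 are {1, 3, 4, 9, 10, 12}.
12 is in this set.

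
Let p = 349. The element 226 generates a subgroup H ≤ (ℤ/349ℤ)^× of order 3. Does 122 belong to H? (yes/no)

yes

122 ∈ ⟨226⟩ iff 122^3 ≡ 1 (mod 349), since |⟨226⟩| = 3.
122^3 mod 349 = 1.
Since 1 = 1, 122 lies in the subgroup.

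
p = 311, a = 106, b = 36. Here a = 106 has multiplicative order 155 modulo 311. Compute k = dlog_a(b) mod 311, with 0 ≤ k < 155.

62

Baby-step giant-step with m = ceil(sqrt(155)) = 13.
Baby table (106^j mod 311 for j=0..12):
  0:1  1:106  2:40  3:197  4:45  5:105  6:245  7:157
  8:159  9:60  10:140  11:223  12:2
Giant step factor: 106^(-13) ≡ 289 (mod 311).
Scan 36·289^i mod 311 for i = 0, 1, …:
  i=0: 36   i=1: 141   i=2: 8   i=3: 135
  i=4: 140
Match at i=4, j=10: k = 4·13 + 10 = 62.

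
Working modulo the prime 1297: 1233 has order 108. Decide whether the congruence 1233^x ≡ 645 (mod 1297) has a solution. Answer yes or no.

645 ∈ ⟨1233⟩ iff 645^108 ≡ 1 (mod 1297), since |⟨1233⟩| = 108.
645^108 mod 1297 = 365.
Since 365 ≠ 1, 645 does not lie in the subgroup.

no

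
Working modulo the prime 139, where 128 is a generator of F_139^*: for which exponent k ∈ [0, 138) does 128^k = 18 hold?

Baby-step giant-step with m = ceil(sqrt(138)) = 12.
Baby table (128^j mod 139 for j=0..11):
  0:1  1:128  2:121  3:59  4:46  5:50  6:6  7:73
  8:31  9:76  10:137  11:22
Giant step factor: 128^(-12) ≡ 112 (mod 139).
Scan 18·112^i mod 139 for i = 0, 1, …:
  i=0: 18   i=1: 70   i=2: 56   i=3: 17
  i=4: 97   i=5: 22
Match at i=5, j=11: k = 5·12 + 11 = 71.

71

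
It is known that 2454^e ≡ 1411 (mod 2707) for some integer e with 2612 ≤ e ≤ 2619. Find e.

2613

Compute 2454^2612 mod 2707 = 615, then multiply by 2454 repeatedly:
  2454^2612=615  2454^2613=1411
Found 1411 at exponent 2613.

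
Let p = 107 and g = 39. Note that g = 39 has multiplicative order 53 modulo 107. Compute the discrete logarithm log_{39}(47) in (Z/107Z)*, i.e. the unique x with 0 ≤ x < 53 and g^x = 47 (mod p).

Baby-step giant-step with m = ceil(sqrt(53)) = 8.
Baby table (39^j mod 107 for j=0..7):
  0:1  1:39  2:23  3:41  4:101  5:87  6:76  7:75
Giant step factor: 39^(-8) ≡ 3 (mod 107).
Scan 47·3^i mod 107 for i = 0, 1, …:
  i=0: 47   i=1: 34   i=2: 102   i=3: 92
  i=4: 62   i=5: 79   i=6: 23
Match at i=6, j=2: x = 6·8 + 2 = 50.

50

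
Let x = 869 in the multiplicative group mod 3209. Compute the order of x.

The order of 869 must divide p − 1 = 3208 = 2^3 · 401.
Divisors: 1, 2, 4, 8, 401, 802, 1604, 3208.
Check each in increasing order: 869^1 ≡ 869;  869^2 ≡ 1046;  869^4 ≡ 3056;  869^8 ≡ 946;  869^401 ≡ 2188;  869^802 ≡ 2725;  869^1604 ≡ 3208;  869^3208 ≡ 1.
Smallest exponent giving 1 is 3208.

3208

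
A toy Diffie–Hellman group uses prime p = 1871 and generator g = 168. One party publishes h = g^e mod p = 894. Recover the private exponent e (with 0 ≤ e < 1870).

1137

Baby-step giant-step with m = ceil(sqrt(1870)) = 44.
Baby table (168^j mod 1871 for j=0..43):
  0:1  1:168  2:159  3:518  4:958  5:38  6:771  7:429
  8:974  9:855  10:1444  11:1233  12:1334  13:1463  14:683  15:613
  16:79  17:175  18:1335  19:1631  20:842  21:1131  22:1037  23:213
  24:235  25:189  26:1816  27:115  28:610  29:1446  30:1569  31:1652
  32:628  33:728  34:689  35:1621  36:1033  37:1412  38:1470  39:1859
  40:1726  41:1834  42:1268  43:1601
Giant step factor: 168^(-44) ≡ 1473 (mod 1871).
Scan 894·1473^i mod 1871 for i = 0, 1, …:
  i=0: 894   i=1: 1549   i=2: 928   i=3: 1114
  i=4: 55   i=5: 562   i=6: 844   i=7: 868
  i=8: 671   i=9: 495     …   i=24: 1623
  i=25: 1412
Match at i=25, j=37: e = 25·44 + 37 = 1137.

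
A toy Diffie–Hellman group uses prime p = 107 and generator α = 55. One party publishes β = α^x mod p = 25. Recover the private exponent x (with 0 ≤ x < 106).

92

Baby-step giant-step with m = ceil(sqrt(106)) = 11.
Baby table (55^j mod 107 for j=0..10):
  0:1  1:55  2:29  3:97  4:92  5:31  6:100  7:43
  8:11  9:70  10:105
Giant step factor: 55^(-11) ≡ 71 (mod 107).
Scan 25·71^i mod 107 for i = 0, 1, …:
  i=0: 25   i=1: 63   i=2: 86   i=3: 7
  i=4: 69   i=5: 84   i=6: 79   i=7: 45
  i=8: 92
Match at i=8, j=4: x = 8·11 + 4 = 92.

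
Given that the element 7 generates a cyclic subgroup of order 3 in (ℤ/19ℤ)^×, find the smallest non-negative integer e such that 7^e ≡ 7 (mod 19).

Successive powers of 7 modulo 19:
  7^0=1  7^1=7
So 7^1 ≡ 7 (mod 19), giving e = 1.

1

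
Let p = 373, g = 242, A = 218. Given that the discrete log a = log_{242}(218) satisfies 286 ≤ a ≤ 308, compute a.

Compute 242^286 mod 373 = 303, then multiply by 242 repeatedly:
  242^286=303  242^287=218
Found 218 at exponent 287.

287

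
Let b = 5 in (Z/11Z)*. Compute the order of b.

5

The order of 5 must divide p − 1 = 10 = 2 · 5.
Divisors: 1, 2, 5, 10.
Check each in increasing order: 5^1 ≡ 5;  5^2 ≡ 3;  5^5 ≡ 1.
Smallest exponent giving 1 is 5.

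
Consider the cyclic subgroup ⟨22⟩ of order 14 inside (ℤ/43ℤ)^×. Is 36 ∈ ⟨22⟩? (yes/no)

no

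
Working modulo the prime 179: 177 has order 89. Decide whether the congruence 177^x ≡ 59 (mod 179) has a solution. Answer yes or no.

yes

59 ∈ ⟨177⟩ iff 59^89 ≡ 1 (mod 179), since |⟨177⟩| = 89.
59^89 mod 179 = 1.
Since 1 = 1, 59 lies in the subgroup.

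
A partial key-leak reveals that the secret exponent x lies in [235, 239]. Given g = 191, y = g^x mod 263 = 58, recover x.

237

Compute 191^235 mod 263 = 20, then multiply by 191 repeatedly:
  191^235=20  191^236=138  191^237=58
Found 58 at exponent 237.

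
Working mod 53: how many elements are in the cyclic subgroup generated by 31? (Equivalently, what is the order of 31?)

52

The order of 31 must divide p − 1 = 52 = 2^2 · 13.
Divisors: 1, 2, 4, 13, 26, 52.
Check each in increasing order: 31^1 ≡ 31;  31^2 ≡ 7;  31^4 ≡ 49;  31^13 ≡ 30;  31^26 ≡ 52;  31^52 ≡ 1.
Smallest exponent giving 1 is 52.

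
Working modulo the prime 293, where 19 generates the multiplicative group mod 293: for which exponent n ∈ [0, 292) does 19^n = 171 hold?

Baby-step giant-step with m = ceil(sqrt(292)) = 18.
Baby table (19^j mod 293 for j=0..17):
  0:1  1:19  2:68  3:120  4:229  5:249  6:43  7:231
  8:287  9:179  10:178  11:159  12:91  13:264  14:35  15:79
  16:36  17:98
Giant step factor: 19^(-18) ≡ 31 (mod 293).
Scan 171·31^i mod 293 for i = 0, 1, …:
  i=0: 171   i=1: 27   i=2: 251   i=3: 163
  i=4: 72   i=5: 181   i=6: 44   i=7: 192
  i=8: 92   i=9: 215     …   i=13: 291
  i=14: 231
Match at i=14, j=7: n = 14·18 + 7 = 259.

259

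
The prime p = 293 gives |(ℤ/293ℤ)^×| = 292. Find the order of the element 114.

292

The order of 114 must divide p − 1 = 292 = 2^2 · 73.
Divisors: 1, 2, 4, 73, 146, 292.
Check each in increasing order: 114^1 ≡ 114;  114^2 ≡ 104;  114^4 ≡ 268;  114^73 ≡ 138;  114^146 ≡ 292;  114^292 ≡ 1.
Smallest exponent giving 1 is 292.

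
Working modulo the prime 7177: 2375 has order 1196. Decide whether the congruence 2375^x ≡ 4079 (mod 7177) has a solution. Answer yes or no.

4079 ∈ ⟨2375⟩ iff 4079^1196 ≡ 1 (mod 7177), since |⟨2375⟩| = 1196.
4079^1196 mod 7177 = 2039.
Since 2039 ≠ 1, 4079 does not lie in the subgroup.

no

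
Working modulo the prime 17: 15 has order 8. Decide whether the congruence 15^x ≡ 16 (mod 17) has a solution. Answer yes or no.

yes

16 ∈ ⟨15⟩ iff 16^8 ≡ 1 (mod 17), since |⟨15⟩| = 8.
16^8 mod 17 = 1.
Since 1 = 1, 16 lies in the subgroup.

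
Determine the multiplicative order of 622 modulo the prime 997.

332

The order of 622 must divide p − 1 = 996 = 2^2 · 3 · 83.
Divisors: 1, 2, 3, 4, 6, 12, 83, 166, 249, 332, 498, 996.
Check each in increasing order: 622^1 ≡ 622;  622^2 ≡ 48;  622^3 ≡ 943;  622^4 ≡ 310;  622^6 ≡ 922;  622^12 ≡ 640;  622^83 ≡ 161;  622^166 ≡ 996;  622^249 ≡ 836;  622^332 ≡ 1.
Smallest exponent giving 1 is 332.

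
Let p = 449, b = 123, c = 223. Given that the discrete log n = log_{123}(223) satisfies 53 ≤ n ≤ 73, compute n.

Compute 123^53 mod 449 = 223, then multiply by 123 repeatedly:
  123^53=223
Found 223 at exponent 53.

53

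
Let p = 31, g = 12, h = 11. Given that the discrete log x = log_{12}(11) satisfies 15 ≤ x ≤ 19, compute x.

17

Compute 12^15 mod 31 = 30, then multiply by 12 repeatedly:
  12^15=30  12^16=19  12^17=11
Found 11 at exponent 17.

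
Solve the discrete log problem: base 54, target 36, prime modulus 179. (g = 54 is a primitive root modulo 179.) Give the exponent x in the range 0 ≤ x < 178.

148

Baby-step giant-step with m = ceil(sqrt(178)) = 14.
Baby table (54^j mod 179 for j=0..13):
  0:1  1:54  2:52  3:123  4:19  5:131  6:93  7:10
  8:3  9:162  10:156  11:11  12:57  13:35
Giant step factor: 54^(-14) ≡ 145 (mod 179).
Scan 36·145^i mod 179 for i = 0, 1, …:
  i=0: 36   i=1: 29   i=2: 88   i=3: 51
  i=4: 56   i=5: 65   i=6: 117   i=7: 139
  i=8: 107   i=9: 121   i=10: 3
Match at i=10, j=8: x = 10·14 + 8 = 148.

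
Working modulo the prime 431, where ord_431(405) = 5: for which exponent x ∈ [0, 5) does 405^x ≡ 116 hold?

4

Successive powers of 405 modulo 431:
  405^0=1  405^1=405  405^2=245  405^3=95  405^4=116
So 405^4 ≡ 116 (mod 431), giving x = 4.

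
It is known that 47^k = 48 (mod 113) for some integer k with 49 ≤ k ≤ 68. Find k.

63

Compute 47^49 mod 113 = 73, then multiply by 47 repeatedly:
  47^49=73  47^50=41  47^51=6  47^52=56  47^53=33
  47^54=82  47^55=12  47^56=112  47^57=66  47^58=51
  47^59=24  47^60=111  47^61=19  47^62=102  47^63=48
Found 48 at exponent 63.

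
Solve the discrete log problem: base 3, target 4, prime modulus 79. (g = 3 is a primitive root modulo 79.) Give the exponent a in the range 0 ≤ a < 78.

Successive powers of 3 modulo 79:
  3^0=1  3^1=3  3^2=9  3^3=27  3^4=2  3^5=6
  3^6=18  3^7=54  3^8=4
So 3^8 ≡ 4 (mod 79), giving a = 8.

8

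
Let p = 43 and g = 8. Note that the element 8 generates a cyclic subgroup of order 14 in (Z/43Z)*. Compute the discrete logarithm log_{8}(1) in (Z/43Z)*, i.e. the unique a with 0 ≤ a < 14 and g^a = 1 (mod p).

0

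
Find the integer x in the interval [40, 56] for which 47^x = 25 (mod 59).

Compute 47^40 mod 59 = 3, then multiply by 47 repeatedly:
  47^40=3  47^41=23  47^42=19  47^43=8  47^44=22
  47^45=31  47^46=41  47^47=39  47^48=4  47^49=11
  47^50=45  47^51=50  47^52=49  47^53=2  47^54=35
  47^55=52  47^56=25
Found 25 at exponent 56.

56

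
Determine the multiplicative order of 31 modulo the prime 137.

136

The order of 31 must divide p − 1 = 136 = 2^3 · 17.
Divisors: 1, 2, 4, 8, 17, 34, 68, 136.
Check each in increasing order: 31^1 ≡ 31;  31^2 ≡ 2;  31^4 ≡ 4;  31^8 ≡ 16;  31^17 ≡ 127;  31^34 ≡ 100;  31^68 ≡ 136;  31^136 ≡ 1.
Smallest exponent giving 1 is 136.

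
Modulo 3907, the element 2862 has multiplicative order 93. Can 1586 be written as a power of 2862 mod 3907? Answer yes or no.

yes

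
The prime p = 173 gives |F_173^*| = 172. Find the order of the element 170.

172

The order of 170 must divide p − 1 = 172 = 2^2 · 43.
Divisors: 1, 2, 4, 43, 86, 172.
Check each in increasing order: 170^1 ≡ 170;  170^2 ≡ 9;  170^4 ≡ 81;  170^43 ≡ 80;  170^86 ≡ 172;  170^172 ≡ 1.
Smallest exponent giving 1 is 172.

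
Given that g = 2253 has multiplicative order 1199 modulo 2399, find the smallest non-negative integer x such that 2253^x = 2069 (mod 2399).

Baby-step giant-step with m = ceil(sqrt(1199)) = 35.
Baby table (2253^j mod 2399 for j=0..34):
  0:1  1:2253  2:2124  3:1766  4:1256  5:1347  6:56  7:1420
  8:1393  9:537  10:765  11:1063  12:737  13:353  14:1240  15:1284
  16:2057  17:1952  18:489  19:576  20:2268  21:2333  22:40  23:1357
  24:995  25:1069  26:2260  27:1102  28:2240  29:1623  30:543  31:2288
  32:1812  33:1737  34:692
Giant step factor: 2253^(-35) ≡ 2005 (mod 2399).
Scan 2069·2005^i mod 2399 for i = 0, 1, …:
  i=0: 2069   i=1: 474   i=2: 366   i=3: 2135
  i=4: 859   i=5: 2212   i=6: 1708   i=7: 1167
  i=8: 810   i=9: 2326     …   i=29: 981
  i=30: 2124
Match at i=30, j=2: x = 30·35 + 2 = 1052.

1052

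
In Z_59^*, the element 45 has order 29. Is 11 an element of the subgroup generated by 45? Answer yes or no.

no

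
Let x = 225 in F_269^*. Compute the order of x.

134

The order of 225 must divide p − 1 = 268 = 2^2 · 67.
Divisors: 1, 2, 4, 67, 134, 268.
Check each in increasing order: 225^1 ≡ 225;  225^2 ≡ 53;  225^4 ≡ 119;  225^67 ≡ 268;  225^134 ≡ 1.
Smallest exponent giving 1 is 134.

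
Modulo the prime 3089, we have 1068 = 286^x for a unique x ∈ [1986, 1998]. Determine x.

1996

Compute 286^1986 mod 3089 = 673, then multiply by 286 repeatedly:
  286^1986=673  286^1987=960  286^1988=2728  286^1989=1780  286^1990=2484
  286^1991=3043  286^1992=2289  286^1993=2875  286^1994=576  286^1995=1019
  286^1996=1068
Found 1068 at exponent 1996.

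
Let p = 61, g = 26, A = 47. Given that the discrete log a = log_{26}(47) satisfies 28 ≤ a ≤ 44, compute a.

40

Compute 26^28 mod 61 = 12, then multiply by 26 repeatedly:
  26^28=12  26^29=7  26^30=60  26^31=35  26^32=56
  26^33=53  26^34=36  26^35=21  26^36=58  26^37=44
  26^38=46  26^39=37  26^40=47
Found 47 at exponent 40.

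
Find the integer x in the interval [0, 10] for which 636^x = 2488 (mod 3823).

Compute 636^0 mod 3823 = 1, then multiply by 636 repeatedly:
  636^0=1  636^1=636  636^2=3081  636^3=2140  636^4=52
  636^5=2488
Found 2488 at exponent 5.

5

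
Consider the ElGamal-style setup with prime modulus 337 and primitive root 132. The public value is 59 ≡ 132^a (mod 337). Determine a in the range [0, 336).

147

Baby-step giant-step with m = ceil(sqrt(336)) = 19.
Baby table (132^j mod 337 for j=0..18):
  0:1  1:132  2:237  3:280  4:227  5:308  6:216  7:204
  8:305  9:157  10:167  11:139  12:150  13:254  14:165  15:212
  16:13  17:31  18:48
Giant step factor: 132^(-19) ≡ 171 (mod 337).
Scan 59·171^i mod 337 for i = 0, 1, …:
  i=0: 59   i=1: 316   i=2: 116   i=3: 290
  i=4: 51   i=5: 296   i=6: 66   i=7: 165
Match at i=7, j=14: a = 7·19 + 14 = 147.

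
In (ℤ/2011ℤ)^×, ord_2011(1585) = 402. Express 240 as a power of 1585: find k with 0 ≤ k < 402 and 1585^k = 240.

Baby-step giant-step with m = ceil(sqrt(402)) = 21.
Baby table (1585^j mod 2011 for j=0..20):
  0:1  1:1585  2:486  3:97  4:909  5:889  6:1365  7:1700
  8:1771  9:1690  10:2009  11:852  12:1039  13:1817  14:193  15:233
  16:1292  17:622  18:480  19:642  20:4
Giant step factor: 1585^(-21) ≡ 1297 (mod 2011).
Scan 240·1297^i mod 2011 for i = 0, 1, …:
  i=0: 240   i=1: 1586   i=2: 1800   i=3: 1840
  i=4: 1434   i=5: 1734   i=6: 700   i=7: 939
  i=8: 1228   i=9: 4
Match at i=9, j=20: k = 9·21 + 20 = 209.

209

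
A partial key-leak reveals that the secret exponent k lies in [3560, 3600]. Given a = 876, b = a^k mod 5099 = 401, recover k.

Compute 876^3560 mod 5099 = 1715, then multiply by 876 repeatedly:
  876^3560=1715  876^3561=3234  876^3562=3039  876^3563=486  876^3564=2519
  876^3565=3876  876^3566=4541  876^3567=696  876^3568=2915  876^3569=4040
  876^3570=334  876^3571=1941  876^3572=2349  876^3573=2827  876^3574=3437
  876^3575=2402  876^3576=3364  876^3577=4741  876^3578=2530  876^3579=3314
  876^3580=1733  876^3581=3705  876^3582=2616  876^3583=2165  876^3584=4811
  876^3585=2662  876^3586=1669  876^3587=3730  876^3588=4120  876^3589=4127
  876^3590=61  876^3591=2446  876^3592=1116  876^3593=3707  876^3594=4368
  876^3595=2118  876^3596=4431  876^3597=1217  876^3598=401
Found 401 at exponent 3598.

3598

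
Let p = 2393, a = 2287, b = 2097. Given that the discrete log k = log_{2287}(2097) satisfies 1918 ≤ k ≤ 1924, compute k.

Compute 2287^1918 mod 2393 = 2097, then multiply by 2287 repeatedly:
  2287^1918=2097
Found 2097 at exponent 1918.

1918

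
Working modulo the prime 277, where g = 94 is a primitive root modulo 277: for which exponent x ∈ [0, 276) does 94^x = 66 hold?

162

Baby-step giant-step with m = ceil(sqrt(276)) = 17.
Baby table (94^j mod 277 for j=0..16):
  0:1  1:94  2:249  3:138  4:230  5:14  6:208  7:162
  8:270  9:173  10:196  11:142  12:52  13:179  14:206  15:251
  16:49
Giant step factor: 94^(-17) ≡ 199 (mod 277).
Scan 66·199^i mod 277 for i = 0, 1, …:
  i=0: 66   i=1: 115   i=2: 171   i=3: 235
  i=4: 229   i=5: 143   i=6: 203   i=7: 232
  i=8: 186   i=9: 173
Match at i=9, j=9: x = 9·17 + 9 = 162.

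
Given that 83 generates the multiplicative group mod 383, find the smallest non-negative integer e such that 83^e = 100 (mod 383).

158

Baby-step giant-step with m = ceil(sqrt(382)) = 20.
Baby table (83^j mod 383 for j=0..19):
  0:1  1:83  2:378  3:351  4:25  5:160  6:258  7:349
  8:242  9:170  10:322  11:299  12:305  13:37  14:7  15:198
  16:348  17:159  18:175  19:354
Giant step factor: 83^(-20) ≡ 130 (mod 383).
Scan 100·130^i mod 383 for i = 0, 1, …:
  i=0: 100   i=1: 361   i=2: 204   i=3: 93
  i=4: 217   i=5: 251   i=6: 75   i=7: 175
Match at i=7, j=18: e = 7·20 + 18 = 158.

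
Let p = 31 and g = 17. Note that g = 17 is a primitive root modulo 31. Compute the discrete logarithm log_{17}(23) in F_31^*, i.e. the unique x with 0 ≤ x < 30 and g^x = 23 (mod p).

21

Successive powers of 17 modulo 31:
  17^0=1  17^1=17  17^2=10  17^3=15  17^4=7  17^5=26
  17^6=8  17^7=12  17^8=18  17^9=27  17^10=25  17^11=22
  17^12=2  17^13=3  17^14=20  17^15=30  17^16=14  17^17=21
  17^18=16  17^19=24  17^20=5  17^21=23
So 17^21 ≡ 23 (mod 31), giving x = 21.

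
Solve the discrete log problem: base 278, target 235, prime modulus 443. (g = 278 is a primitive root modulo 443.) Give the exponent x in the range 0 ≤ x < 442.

285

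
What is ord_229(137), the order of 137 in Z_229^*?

228

The order of 137 must divide p − 1 = 228 = 2^2 · 3 · 19.
Divisors: 1, 2, 3, 4, 6, 12, 19, 38, 57, 76, 114, 228.
Check each in increasing order: 137^1 ≡ 137;  137^2 ≡ 220;  137^3 ≡ 141;  137^4 ≡ 81;  137^6 ≡ 187;  137^12 ≡ 161;  137^19 ≡ 140;  137^38 ≡ 135;  137^57 ≡ 122;  137^76 ≡ 134;  137^114 ≡ 228;  137^228 ≡ 1.
Smallest exponent giving 1 is 228.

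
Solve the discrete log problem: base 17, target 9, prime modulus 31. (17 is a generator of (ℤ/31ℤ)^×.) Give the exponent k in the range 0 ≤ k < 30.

Successive powers of 17 modulo 31:
  17^0=1  17^1=17  17^2=10  17^3=15  17^4=7  17^5=26
  17^6=8  17^7=12  17^8=18  17^9=27  17^10=25  17^11=22
  17^12=2  17^13=3  17^14=20  17^15=30  17^16=14  17^17=21
  17^18=16  17^19=24  17^20=5  17^21=23  17^22=19  17^23=13
  17^24=4  17^25=6  17^26=9
So 17^26 ≡ 9 (mod 31), giving k = 26.

26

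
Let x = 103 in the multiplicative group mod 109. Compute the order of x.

108

The order of 103 must divide p − 1 = 108 = 2^2 · 3^3.
Divisors: 1, 2, 3, 4, 6, 9, 12, 18, 27, 36, 54, 108.
Check each in increasing order: 103^1 ≡ 103;  103^2 ≡ 36;  103^3 ≡ 2;  103^4 ≡ 97;  103^6 ≡ 4;  103^9 ≡ 8;  103^12 ≡ 16;  103^18 ≡ 64;  103^27 ≡ 76;  103^36 ≡ 63;  103^54 ≡ 108;  103^108 ≡ 1.
Smallest exponent giving 1 is 108.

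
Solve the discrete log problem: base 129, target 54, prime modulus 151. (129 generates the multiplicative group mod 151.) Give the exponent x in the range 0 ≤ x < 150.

Successive powers of 129 modulo 151:
  129^0=1  129^1=129  129^2=31  129^3=73  129^4=55  129^5=149
  129^6=44  129^7=89  129^8=5  129^9=41  129^10=4  129^11=63
  129^12=124  129^13=141  129^14=69  129^15=143  129^16=25  129^17=54
So 129^17 ≡ 54 (mod 151), giving x = 17.

17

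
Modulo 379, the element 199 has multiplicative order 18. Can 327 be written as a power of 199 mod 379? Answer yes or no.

yes

327 ∈ ⟨199⟩ iff 327^18 ≡ 1 (mod 379), since |⟨199⟩| = 18.
327^18 mod 379 = 1.
Since 1 = 1, 327 lies in the subgroup.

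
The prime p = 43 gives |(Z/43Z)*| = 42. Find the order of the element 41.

The order of 41 must divide p − 1 = 42 = 2 · 3 · 7.
Divisors: 1, 2, 3, 6, 7, 14, 21, 42.
Check each in increasing order: 41^1 ≡ 41;  41^2 ≡ 4;  41^3 ≡ 35;  41^6 ≡ 21;  41^7 ≡ 1.
Smallest exponent giving 1 is 7.

7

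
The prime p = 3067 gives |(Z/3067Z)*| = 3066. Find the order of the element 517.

511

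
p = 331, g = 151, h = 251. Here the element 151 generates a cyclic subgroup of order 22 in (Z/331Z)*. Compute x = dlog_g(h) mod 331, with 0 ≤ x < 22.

7

Successive powers of 151 modulo 331:
  151^0=1  151^1=151  151^2=293  151^3=220  151^4=120  151^5=246
  151^6=74  151^7=251
So 151^7 ≡ 251 (mod 331), giving x = 7.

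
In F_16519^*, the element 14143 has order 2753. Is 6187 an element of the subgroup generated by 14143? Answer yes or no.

6187 ∈ ⟨14143⟩ iff 6187^2753 ≡ 1 (mod 16519), since |⟨14143⟩| = 2753.
6187^2753 mod 16519 = 5464.
Since 5464 ≠ 1, 6187 does not lie in the subgroup.

no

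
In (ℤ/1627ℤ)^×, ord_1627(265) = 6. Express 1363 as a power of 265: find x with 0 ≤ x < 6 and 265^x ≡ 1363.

5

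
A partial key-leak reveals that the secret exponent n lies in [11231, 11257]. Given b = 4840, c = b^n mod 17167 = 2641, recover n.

11246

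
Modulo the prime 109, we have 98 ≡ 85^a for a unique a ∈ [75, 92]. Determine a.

89

Compute 85^75 mod 109 = 92, then multiply by 85 repeatedly:
  85^75=92  85^76=81  85^77=18  85^78=4  85^79=13
  85^80=15  85^81=76  85^82=29  85^83=67  85^84=27
  85^85=6  85^86=74  85^87=77  85^88=5  85^89=98
Found 98 at exponent 89.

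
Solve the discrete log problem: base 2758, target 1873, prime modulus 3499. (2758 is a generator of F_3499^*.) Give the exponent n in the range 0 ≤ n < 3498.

836

Baby-step giant-step with m = ceil(sqrt(3498)) = 60.
Baby table (2758^j mod 3499 for j=0..59):
  0:1  1:2758  2:3237  3:1697  4:2163  5:3258  6:132  7:160
  8:406  9:68  10:2097  11:3178  12:3428  13:126  14:1107  15:1978
  16:383  17:3115  18:1125  19:2636  20:2665  21:2170  22:1570  23:1797
  24:1542  25:1551  26:1880  27:3021  28:799  29:2771  30:602  31:1790
  32:3230  33:3385  34:498  35:1876  36:2486  37:1847  38:2981  39:2447
  40:2754  41:2702  42:2745  43:2373  44:1604  45:1096  46:3131  47:3265
  48:1943  49:1825  50:1788  51:1213  52:410  53:603  54:1049  55:2968
  56:1583  57:2661  58:1635  59:2618
Giant step factor: 2758^(-60) ≡ 3037 (mod 3499).
Scan 1873·3037^i mod 3499 for i = 0, 1, …:
  i=0: 1873   i=1: 2426   i=2: 2367   i=3: 1633
  i=4: 1338   i=5: 1167   i=6: 3191   i=7: 2336
  i=8: 1959   i=9: 1183   i=10: 2797   i=11: 2416
  i=12: 3488   i=13: 1583
Match at i=13, j=56: n = 13·60 + 56 = 836.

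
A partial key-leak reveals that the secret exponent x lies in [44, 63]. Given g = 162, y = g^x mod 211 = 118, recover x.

61

Compute 162^44 mod 211 = 59, then multiply by 162 repeatedly:
  162^44=59  162^45=63  162^46=78  162^47=187  162^48=121
  162^49=190  162^50=185  162^51=8  162^52=30  162^53=7
  162^54=79  162^55=138  162^56=201  162^57=68  162^58=44
  162^59=165  162^60=144  162^61=118
Found 118 at exponent 61.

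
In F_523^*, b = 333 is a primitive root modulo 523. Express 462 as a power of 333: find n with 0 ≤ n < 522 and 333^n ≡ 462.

174

Baby-step giant-step with m = ceil(sqrt(522)) = 23.
Baby table (333^j mod 523 for j=0..22):
  0:1  1:333  2:13  3:145  4:169  5:316  6:105  7:447
  8:319  9:58  10:486  11:231  12:42  13:388  14:23  15:337
  16:299  17:197  18:226  19:469  20:323  21:344  22:15
Giant step factor: 333^(-23) ≡ 227 (mod 523).
Scan 462·227^i mod 523 for i = 0, 1, …:
  i=0: 462   i=1: 274   i=2: 484   i=3: 38
  i=4: 258   i=5: 513   i=6: 345   i=7: 388
Match at i=7, j=13: n = 7·23 + 13 = 174.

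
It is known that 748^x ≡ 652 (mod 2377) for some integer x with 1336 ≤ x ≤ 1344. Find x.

Compute 748^1336 mod 2377 = 155, then multiply by 748 repeatedly:
  748^1336=155  748^1337=1844  748^1338=652
Found 652 at exponent 1338.

1338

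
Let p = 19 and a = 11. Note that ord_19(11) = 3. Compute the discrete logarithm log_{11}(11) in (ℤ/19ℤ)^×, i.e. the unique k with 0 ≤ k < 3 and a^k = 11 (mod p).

1

Successive powers of 11 modulo 19:
  11^0=1  11^1=11
So 11^1 ≡ 11 (mod 19), giving k = 1.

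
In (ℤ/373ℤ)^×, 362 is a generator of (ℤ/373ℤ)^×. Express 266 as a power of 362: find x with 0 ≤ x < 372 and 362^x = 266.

Baby-step giant-step with m = ceil(sqrt(372)) = 20.
Baby table (362^j mod 373 for j=0..19):
  0:1  1:362  2:121  3:161  4:94  5:85  6:184  7:214
  8:257  9:157  10:138  11:347  12:286  13:211  14:290  15:167
  16:28  17:65  18:31  19:32
Giant step factor: 362^(-20) ≡ 302 (mod 373).
Scan 266·302^i mod 373 for i = 0, 1, …:
  i=0: 266   i=1: 137   i=2: 344   i=3: 194
  i=4: 27   i=5: 321   i=6: 335   i=7: 87
  i=8: 164   i=9: 292     …   i=15: 278
  i=16: 31
Match at i=16, j=18: x = 16·20 + 18 = 338.

338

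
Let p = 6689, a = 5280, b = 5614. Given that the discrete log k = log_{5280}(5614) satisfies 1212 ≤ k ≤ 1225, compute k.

1214

Compute 5280^1212 mod 6689 = 4221, then multiply by 5280 repeatedly:
  5280^1212=4221  5280^1213=5821  5280^1214=5614
Found 5614 at exponent 1214.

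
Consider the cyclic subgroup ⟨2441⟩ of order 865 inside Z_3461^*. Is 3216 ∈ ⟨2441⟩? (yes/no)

3216 ∈ ⟨2441⟩ iff 3216^865 ≡ 1 (mod 3461), since |⟨2441⟩| = 865.
3216^865 mod 3461 = 1.
Since 1 = 1, 3216 lies in the subgroup.

yes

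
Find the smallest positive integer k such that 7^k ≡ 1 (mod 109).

The order of 7 must divide p − 1 = 108 = 2^2 · 3^3.
Divisors: 1, 2, 3, 4, 6, 9, 12, 18, 27, 36, 54, 108.
Check each in increasing order: 7^1 ≡ 7;  7^2 ≡ 49;  7^3 ≡ 16;  7^4 ≡ 3;  7^6 ≡ 38;  7^9 ≡ 63;  7^12 ≡ 27;  7^18 ≡ 45;  7^27 ≡ 1.
Smallest exponent giving 1 is 27.

27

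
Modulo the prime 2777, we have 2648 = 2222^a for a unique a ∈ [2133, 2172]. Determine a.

2137

Compute 2222^2133 mod 2777 = 2077, then multiply by 2222 repeatedly:
  2222^2133=2077  2222^2134=2497  2222^2135=2665  2222^2136=1066  2222^2137=2648
Found 2648 at exponent 2137.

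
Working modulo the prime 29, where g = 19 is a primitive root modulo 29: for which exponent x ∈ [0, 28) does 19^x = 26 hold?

27

Successive powers of 19 modulo 29:
  19^0=1  19^1=19  19^2=13  19^3=15  19^4=24  19^5=21
  19^6=22  19^7=12  19^8=25  19^9=11  19^10=6  19^11=27
  19^12=20  19^13=3  19^14=28  19^15=10  19^16=16  19^17=14
  19^18=5  19^19=8  19^20=7  19^21=17  19^22=4  19^23=18
  19^24=23  19^25=2  19^26=9  19^27=26
So 19^27 ≡ 26 (mod 29), giving x = 27.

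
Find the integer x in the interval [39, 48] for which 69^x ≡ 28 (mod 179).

41

Compute 69^39 mod 179 = 109, then multiply by 69 repeatedly:
  69^39=109  69^40=3  69^41=28
Found 28 at exponent 41.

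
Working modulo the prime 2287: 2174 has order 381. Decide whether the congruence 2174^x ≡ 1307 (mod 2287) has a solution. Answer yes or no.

1307 ∈ ⟨2174⟩ iff 1307^381 ≡ 1 (mod 2287), since |⟨2174⟩| = 381.
1307^381 mod 2287 = 1482.
Since 1482 ≠ 1, 1307 does not lie in the subgroup.

no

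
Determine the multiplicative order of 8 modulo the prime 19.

6

The order of 8 must divide p − 1 = 18 = 2 · 3^2.
Divisors: 1, 2, 3, 6, 9, 18.
Check each in increasing order: 8^1 ≡ 8;  8^2 ≡ 7;  8^3 ≡ 18;  8^6 ≡ 1.
Smallest exponent giving 1 is 6.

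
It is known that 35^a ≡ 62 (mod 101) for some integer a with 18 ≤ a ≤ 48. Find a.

Compute 35^18 mod 101 = 30, then multiply by 35 repeatedly:
  35^18=30  35^19=40  35^20=87  35^21=15  35^22=20
  35^23=94  35^24=58  35^25=10  35^26=47  35^27=29
  35^28=5  35^29=74  35^30=65  35^31=53  35^32=37
  35^33=83  35^34=77  35^35=69  35^36=92  35^37=89
  35^38=85  35^39=46  35^40=95  35^41=93  35^42=23
  35^43=98  35^44=97  35^45=62
Found 62 at exponent 45.

45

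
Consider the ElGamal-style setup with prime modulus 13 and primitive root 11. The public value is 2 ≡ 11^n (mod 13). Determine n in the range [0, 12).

7

Successive powers of 11 modulo 13:
  11^0=1  11^1=11  11^2=4  11^3=5  11^4=3  11^5=7
  11^6=12  11^7=2
So 11^7 ≡ 2 (mod 13), giving n = 7.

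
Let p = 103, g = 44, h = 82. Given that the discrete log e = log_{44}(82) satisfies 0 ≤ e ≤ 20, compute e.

Compute 44^0 mod 103 = 1, then multiply by 44 repeatedly:
  44^0=1  44^1=44  44^2=82
Found 82 at exponent 2.

2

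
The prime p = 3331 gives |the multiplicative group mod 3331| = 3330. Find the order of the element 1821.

The order of 1821 must divide p − 1 = 3330 = 2 · 3^2 · 5 · 37.
Divisors: 1, 2, 3, 5, 6, 9, 10, 15, 18, 30, 37, 45, 74, 90, 111, 185, 222, 333, 370, 555, 666, 1110, 1665, 3330.
Check each in increasing order: 1821^1 ≡ 1821;  1821^2 ≡ 1696;  1821^3 ≡ 579;  1821^5 ≡ 2670;  1821^6 ≡ 2141;  1821^9 ≡ 507;  1821^10 ≡ 560;  1821^15 ≡ 2912;  1821^18 ≡ 562;  1821^30 ≡ 2349;  1821^37 ≡ 1478;  1821^45 ≡ 1745;  1821^74 ≡ 2679;  1821^90 ≡ 491;  1821^111 ≡ 2334;  1821^185 ≡ 499;  1821^222 ≡ 1371;  1821^333 ≡ 2154;  1821^370 ≡ 2507;  1821^555 ≡ 1868;  1821^666 ≡ 2964;  1821^1110 ≡ 1867;  1821^1665 ≡ 3330;  1821^3330 ≡ 1.
Smallest exponent giving 1 is 3330.

3330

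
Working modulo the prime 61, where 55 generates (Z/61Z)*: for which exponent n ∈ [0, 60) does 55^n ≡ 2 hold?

Successive powers of 55 modulo 61:
  55^0=1  55^1=55  55^2=36  55^3=28  55^4=15  55^5=32
  55^6=52  55^7=54  55^8=42  55^9=53  55^10=48  55^11=17
  55^12=20  55^13=2
So 55^13 ≡ 2 (mod 61), giving n = 13.

13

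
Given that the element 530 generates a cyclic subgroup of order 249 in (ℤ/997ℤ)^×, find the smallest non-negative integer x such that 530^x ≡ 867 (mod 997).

Baby-step giant-step with m = ceil(sqrt(249)) = 16.
Baby table (530^j mod 997 for j=0..15):
  0:1  1:530  2:743  3:972  4:708  5:368  6:625  7:246
  8:770  9:327  10:829  11:690  12:798  13:212  14:696  15:987
Giant step factor: 530^(-16) ≡ 326 (mod 997).
Scan 867·326^i mod 997 for i = 0, 1, …:
  i=0: 867   i=1: 491   i=2: 546   i=3: 530
Match at i=3, j=1: x = 3·16 + 1 = 49.

49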